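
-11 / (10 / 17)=-187 / 10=-18.70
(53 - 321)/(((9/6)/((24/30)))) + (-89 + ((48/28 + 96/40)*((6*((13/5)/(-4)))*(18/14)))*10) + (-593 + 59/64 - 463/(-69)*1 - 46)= -1069.60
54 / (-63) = -0.86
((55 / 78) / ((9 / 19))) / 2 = 1045 / 1404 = 0.74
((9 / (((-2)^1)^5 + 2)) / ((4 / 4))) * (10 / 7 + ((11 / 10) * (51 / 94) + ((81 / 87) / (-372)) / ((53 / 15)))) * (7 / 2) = -952154241 / 447881800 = -2.13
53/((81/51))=901/27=33.37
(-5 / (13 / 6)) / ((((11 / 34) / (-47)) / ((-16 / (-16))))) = 47940 / 143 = 335.24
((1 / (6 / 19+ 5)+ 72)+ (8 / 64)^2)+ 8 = 518437 / 6464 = 80.20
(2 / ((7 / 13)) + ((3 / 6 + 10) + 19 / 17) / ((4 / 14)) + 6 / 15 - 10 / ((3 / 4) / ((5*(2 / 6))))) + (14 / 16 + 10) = 1432091 / 42840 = 33.43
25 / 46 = 0.54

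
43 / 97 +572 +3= 55818 / 97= 575.44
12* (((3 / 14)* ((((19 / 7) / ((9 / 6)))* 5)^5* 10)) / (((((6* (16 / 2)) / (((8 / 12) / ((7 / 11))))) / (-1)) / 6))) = -13618544500000 / 66706983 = -204154.71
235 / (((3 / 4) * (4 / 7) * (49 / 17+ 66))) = 7.96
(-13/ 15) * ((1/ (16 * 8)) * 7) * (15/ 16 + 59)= -87269/ 30720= -2.84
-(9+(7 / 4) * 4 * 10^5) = -700009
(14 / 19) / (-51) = -14 / 969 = -0.01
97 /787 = 0.12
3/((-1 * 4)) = -3/4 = -0.75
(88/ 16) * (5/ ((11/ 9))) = 45/ 2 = 22.50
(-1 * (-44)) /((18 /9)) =22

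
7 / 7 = 1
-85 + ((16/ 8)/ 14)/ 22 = -84.99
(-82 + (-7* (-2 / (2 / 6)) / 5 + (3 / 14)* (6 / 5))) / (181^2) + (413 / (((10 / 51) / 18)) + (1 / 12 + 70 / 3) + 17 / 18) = 37937.76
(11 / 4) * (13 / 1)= 143 / 4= 35.75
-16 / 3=-5.33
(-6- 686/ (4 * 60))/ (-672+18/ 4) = 0.01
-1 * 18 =-18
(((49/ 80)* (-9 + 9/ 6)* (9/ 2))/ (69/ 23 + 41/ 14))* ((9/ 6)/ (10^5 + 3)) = -27783/ 531215936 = -0.00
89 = 89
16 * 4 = 64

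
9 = 9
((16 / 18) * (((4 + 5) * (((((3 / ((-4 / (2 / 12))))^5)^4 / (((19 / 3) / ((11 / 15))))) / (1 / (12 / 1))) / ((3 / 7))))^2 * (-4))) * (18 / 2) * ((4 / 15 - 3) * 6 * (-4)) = -19690209 / 14643899733836506046089915428503552000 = -0.00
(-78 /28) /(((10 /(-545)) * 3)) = 1417 /28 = 50.61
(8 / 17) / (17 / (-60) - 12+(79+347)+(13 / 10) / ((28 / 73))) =6720 / 5956273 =0.00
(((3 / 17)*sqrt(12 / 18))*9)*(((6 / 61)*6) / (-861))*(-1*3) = 324*sqrt(6) / 297619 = 0.00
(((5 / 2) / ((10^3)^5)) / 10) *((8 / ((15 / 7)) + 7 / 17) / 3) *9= 0.00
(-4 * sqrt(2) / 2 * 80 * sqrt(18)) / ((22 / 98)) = -47040 / 11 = -4276.36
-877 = -877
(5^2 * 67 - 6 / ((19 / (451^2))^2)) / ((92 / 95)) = -710043467.19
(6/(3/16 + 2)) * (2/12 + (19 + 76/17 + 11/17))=39632/595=66.61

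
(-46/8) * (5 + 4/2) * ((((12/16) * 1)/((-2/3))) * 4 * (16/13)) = 2898/13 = 222.92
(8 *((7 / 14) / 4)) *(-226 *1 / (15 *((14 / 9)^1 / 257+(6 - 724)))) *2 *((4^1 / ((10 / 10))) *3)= 261369 / 518975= 0.50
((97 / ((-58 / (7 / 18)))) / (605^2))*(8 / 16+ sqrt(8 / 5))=-679*sqrt(10) / 955325250 - 679 / 764260200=-0.00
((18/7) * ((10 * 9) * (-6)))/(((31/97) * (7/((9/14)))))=-399.02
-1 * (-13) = 13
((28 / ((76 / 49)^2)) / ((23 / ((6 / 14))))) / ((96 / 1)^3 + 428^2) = 1029 / 5066822720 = 0.00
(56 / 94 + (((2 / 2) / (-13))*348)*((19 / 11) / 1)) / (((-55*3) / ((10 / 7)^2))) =6135200 / 10867857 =0.56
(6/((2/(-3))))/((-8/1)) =9/8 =1.12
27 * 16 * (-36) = -15552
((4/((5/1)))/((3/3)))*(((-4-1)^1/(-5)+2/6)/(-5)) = -16/75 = -0.21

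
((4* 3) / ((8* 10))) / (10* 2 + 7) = 1 / 180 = 0.01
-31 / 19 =-1.63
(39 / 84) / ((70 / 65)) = 169 / 392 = 0.43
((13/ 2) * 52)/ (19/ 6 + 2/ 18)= 6084/ 59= 103.12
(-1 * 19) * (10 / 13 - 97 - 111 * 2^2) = 133437 / 13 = 10264.38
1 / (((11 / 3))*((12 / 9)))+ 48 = 2121 / 44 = 48.20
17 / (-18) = -17 / 18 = -0.94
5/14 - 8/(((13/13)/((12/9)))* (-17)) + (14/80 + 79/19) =1442741/271320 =5.32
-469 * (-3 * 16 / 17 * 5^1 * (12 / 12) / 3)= 2207.06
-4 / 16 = -1 / 4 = -0.25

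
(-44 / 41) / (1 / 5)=-220 / 41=-5.37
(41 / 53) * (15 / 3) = 205 / 53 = 3.87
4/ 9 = 0.44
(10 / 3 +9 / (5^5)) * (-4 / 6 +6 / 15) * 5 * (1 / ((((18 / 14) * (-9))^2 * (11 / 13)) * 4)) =-19923449 / 2029809375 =-0.01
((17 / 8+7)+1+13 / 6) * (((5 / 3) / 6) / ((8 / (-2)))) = -1475 / 1728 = -0.85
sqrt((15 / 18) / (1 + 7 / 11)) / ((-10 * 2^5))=-sqrt(165) / 5760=-0.00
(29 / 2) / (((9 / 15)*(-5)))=-4.83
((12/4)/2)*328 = 492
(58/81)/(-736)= -29/29808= -0.00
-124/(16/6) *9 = -837/2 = -418.50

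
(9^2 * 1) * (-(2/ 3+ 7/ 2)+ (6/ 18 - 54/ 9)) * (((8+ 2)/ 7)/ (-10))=1593/ 14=113.79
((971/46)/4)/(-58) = -971/10672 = -0.09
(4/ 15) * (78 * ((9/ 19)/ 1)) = 936/ 95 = 9.85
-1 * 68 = -68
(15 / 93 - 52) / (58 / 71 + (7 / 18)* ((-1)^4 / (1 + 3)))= -8214984 / 144863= -56.71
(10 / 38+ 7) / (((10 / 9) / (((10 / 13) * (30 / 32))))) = 9315 / 1976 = 4.71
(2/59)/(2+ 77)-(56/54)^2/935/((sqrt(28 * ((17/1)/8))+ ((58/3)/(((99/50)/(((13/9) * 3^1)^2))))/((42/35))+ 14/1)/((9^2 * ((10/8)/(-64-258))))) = 2806071358962814/6506598177082146403-9093546 * sqrt(238)/1395966139687223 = 0.00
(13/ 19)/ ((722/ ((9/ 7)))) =117/ 96026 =0.00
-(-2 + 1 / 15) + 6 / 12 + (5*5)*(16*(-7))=-83927 / 30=-2797.57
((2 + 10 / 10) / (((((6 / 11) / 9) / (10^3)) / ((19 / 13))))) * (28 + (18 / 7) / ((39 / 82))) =2859120000 / 1183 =2416838.55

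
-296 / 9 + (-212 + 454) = 1882 / 9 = 209.11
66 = 66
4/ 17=0.24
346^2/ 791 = 119716/ 791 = 151.35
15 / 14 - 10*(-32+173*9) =-213485 / 14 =-15248.93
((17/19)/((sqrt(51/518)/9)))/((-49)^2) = 3* sqrt(26418)/45619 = 0.01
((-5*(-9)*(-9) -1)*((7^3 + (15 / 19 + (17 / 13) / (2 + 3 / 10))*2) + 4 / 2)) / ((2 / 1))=-401001125 / 5681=-70586.36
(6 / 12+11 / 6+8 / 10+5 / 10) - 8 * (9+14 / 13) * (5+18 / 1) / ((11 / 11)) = -721703 / 390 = -1850.52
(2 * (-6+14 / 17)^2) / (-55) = -1408 / 1445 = -0.97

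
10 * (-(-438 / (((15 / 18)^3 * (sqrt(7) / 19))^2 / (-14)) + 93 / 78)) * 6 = -2301674769546 / 40625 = -56656609.71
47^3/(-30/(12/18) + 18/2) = -103823/36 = -2883.97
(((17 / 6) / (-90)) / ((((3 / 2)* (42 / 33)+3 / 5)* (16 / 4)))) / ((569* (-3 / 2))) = 187 / 50882256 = 0.00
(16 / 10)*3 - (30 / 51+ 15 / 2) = -559 / 170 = -3.29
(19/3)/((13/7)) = 133/39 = 3.41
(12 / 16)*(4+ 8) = 9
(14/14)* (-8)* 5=-40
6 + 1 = 7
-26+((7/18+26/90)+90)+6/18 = 5851/90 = 65.01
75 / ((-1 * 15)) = -5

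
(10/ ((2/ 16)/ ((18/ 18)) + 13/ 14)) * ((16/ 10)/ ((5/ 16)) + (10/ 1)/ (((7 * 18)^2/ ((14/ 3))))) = 3485648/ 71685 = 48.62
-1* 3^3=-27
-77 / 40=-1.92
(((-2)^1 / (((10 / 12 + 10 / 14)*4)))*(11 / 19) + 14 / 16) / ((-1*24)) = -6797 / 237120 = -0.03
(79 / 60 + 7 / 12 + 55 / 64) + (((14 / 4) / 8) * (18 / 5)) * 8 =15.36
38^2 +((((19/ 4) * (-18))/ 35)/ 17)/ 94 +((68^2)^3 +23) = 11059316770419089/ 111860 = 98867484091.00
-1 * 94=-94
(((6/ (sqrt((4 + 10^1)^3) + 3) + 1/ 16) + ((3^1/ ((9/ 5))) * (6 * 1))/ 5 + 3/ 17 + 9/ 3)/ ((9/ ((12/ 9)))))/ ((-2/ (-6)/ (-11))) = -14272423/ 557940 - 1232 * sqrt(14)/ 8205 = -26.14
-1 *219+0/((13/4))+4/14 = -1531/7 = -218.71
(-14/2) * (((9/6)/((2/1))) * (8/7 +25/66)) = -703/88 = -7.99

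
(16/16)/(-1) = -1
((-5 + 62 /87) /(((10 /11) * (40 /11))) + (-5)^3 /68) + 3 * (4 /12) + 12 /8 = -375761 /591600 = -0.64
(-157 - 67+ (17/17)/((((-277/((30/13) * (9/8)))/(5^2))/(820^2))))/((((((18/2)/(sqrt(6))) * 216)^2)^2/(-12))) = 142036031/29762158525632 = 0.00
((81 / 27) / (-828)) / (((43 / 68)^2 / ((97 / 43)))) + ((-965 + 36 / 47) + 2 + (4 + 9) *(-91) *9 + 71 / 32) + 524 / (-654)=-3479836477408359 / 299783369696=-11607.84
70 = 70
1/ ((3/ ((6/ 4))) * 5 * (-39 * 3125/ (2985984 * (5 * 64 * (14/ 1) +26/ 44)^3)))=-59582697539742625536/ 270359375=-220383323270.16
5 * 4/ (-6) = -10/ 3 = -3.33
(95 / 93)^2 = 9025 / 8649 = 1.04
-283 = -283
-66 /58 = -33 /29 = -1.14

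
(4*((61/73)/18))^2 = 14884/431649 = 0.03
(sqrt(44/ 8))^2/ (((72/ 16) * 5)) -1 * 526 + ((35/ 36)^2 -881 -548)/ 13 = -635.61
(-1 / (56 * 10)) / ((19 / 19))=-1 / 560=-0.00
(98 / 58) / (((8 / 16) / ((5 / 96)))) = 245 / 1392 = 0.18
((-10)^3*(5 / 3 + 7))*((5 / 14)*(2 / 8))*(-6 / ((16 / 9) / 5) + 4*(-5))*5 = 11984375 / 84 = 142671.13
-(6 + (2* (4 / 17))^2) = -1798 / 289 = -6.22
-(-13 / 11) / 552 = 13 / 6072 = 0.00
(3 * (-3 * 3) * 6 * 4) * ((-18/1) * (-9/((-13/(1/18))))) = 5832/13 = 448.62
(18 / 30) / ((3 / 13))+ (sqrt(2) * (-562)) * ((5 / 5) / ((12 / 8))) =13 / 5 - 1124 * sqrt(2) / 3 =-527.26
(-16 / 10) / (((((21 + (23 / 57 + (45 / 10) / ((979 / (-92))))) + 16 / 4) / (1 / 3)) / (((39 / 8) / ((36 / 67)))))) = -0.19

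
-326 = -326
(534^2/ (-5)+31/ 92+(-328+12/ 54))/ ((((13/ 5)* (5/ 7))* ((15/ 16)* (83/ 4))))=-2045850352/ 1288575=-1587.68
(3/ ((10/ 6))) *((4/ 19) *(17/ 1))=612/ 95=6.44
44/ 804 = 11/ 201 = 0.05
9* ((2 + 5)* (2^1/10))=63/5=12.60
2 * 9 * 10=180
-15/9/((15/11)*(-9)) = 11/81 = 0.14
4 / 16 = 1 / 4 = 0.25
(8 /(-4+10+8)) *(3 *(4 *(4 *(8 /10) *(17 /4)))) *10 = 6528 /7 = 932.57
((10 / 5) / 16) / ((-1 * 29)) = -1 / 232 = -0.00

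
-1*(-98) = 98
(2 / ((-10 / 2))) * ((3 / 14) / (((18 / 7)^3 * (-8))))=49 / 77760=0.00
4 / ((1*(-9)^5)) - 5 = -5.00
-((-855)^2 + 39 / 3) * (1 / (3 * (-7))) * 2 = 69622.67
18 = 18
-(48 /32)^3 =-27 /8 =-3.38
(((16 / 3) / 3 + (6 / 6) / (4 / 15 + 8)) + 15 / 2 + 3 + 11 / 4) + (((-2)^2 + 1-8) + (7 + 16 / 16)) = 11243 / 558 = 20.15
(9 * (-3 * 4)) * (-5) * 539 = 291060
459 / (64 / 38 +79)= 2907 / 511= 5.69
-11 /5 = -2.20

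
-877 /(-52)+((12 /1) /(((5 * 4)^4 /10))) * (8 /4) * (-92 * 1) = 27182 /1625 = 16.73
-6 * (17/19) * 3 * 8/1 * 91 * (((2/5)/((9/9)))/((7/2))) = -127296/95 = -1339.96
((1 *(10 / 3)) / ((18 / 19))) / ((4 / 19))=1805 / 108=16.71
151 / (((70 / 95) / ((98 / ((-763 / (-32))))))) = 842.28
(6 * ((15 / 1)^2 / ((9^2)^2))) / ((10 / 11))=55 / 243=0.23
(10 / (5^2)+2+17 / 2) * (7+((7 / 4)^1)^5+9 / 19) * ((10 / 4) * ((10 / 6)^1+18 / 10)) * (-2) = -658537997 / 145920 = -4513.01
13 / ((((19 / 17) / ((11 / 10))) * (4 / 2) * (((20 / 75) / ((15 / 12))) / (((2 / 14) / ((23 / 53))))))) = 1932645 / 195776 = 9.87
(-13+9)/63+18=1130/63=17.94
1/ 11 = 0.09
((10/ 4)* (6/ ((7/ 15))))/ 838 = 225/ 5866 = 0.04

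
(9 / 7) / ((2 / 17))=153 / 14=10.93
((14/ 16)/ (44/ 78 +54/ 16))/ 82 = 273/ 100778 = 0.00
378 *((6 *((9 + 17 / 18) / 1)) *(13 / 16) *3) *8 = 439803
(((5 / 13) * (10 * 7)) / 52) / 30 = 35 / 2028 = 0.02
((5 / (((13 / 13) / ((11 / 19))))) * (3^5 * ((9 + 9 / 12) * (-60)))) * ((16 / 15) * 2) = -16679520 / 19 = -877869.47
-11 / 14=-0.79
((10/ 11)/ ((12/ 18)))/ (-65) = -3/ 143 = -0.02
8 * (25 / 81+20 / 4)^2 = 1479200 / 6561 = 225.45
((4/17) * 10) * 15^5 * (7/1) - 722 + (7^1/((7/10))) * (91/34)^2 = 7228874089/578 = 12506702.58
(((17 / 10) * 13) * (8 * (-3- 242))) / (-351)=3332 / 27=123.41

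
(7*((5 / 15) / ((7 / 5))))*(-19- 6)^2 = 3125 / 3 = 1041.67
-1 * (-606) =606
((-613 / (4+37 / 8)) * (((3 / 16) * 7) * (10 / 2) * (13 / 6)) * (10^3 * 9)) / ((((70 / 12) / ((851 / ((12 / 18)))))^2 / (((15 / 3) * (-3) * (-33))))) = -1509095026617750 / 7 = -215585003802535.71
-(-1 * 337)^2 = -113569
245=245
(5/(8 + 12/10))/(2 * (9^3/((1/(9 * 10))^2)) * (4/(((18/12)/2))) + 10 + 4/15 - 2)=375/43460069704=0.00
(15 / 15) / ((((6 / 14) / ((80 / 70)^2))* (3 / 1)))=64 / 63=1.02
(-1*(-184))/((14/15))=197.14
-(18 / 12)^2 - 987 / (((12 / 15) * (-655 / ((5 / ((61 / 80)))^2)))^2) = -8455276296609 / 950433909604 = -8.90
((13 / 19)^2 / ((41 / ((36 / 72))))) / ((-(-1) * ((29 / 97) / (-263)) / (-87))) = 12934077 / 29602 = 436.93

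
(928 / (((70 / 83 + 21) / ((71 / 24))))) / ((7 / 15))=3417940 / 12691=269.32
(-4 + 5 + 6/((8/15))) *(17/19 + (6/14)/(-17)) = 6881/646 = 10.65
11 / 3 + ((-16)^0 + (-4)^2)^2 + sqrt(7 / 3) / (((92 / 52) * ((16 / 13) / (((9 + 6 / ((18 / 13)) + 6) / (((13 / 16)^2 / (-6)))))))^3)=878 / 3 - 6393430016 * sqrt(21) / 36501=-802380.60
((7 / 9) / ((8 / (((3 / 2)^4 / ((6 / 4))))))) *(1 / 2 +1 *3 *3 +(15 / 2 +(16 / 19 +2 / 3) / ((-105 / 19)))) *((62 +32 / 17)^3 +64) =843789836659 / 589560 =1431219.62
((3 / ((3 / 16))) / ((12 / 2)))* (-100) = -800 / 3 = -266.67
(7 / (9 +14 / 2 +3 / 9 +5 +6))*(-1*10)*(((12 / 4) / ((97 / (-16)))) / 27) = 560 / 11931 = 0.05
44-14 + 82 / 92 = 1421 / 46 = 30.89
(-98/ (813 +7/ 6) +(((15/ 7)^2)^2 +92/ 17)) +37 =12636678814/ 199391045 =63.38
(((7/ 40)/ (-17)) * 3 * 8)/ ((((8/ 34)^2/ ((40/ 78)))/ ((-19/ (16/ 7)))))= 15827/ 832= 19.02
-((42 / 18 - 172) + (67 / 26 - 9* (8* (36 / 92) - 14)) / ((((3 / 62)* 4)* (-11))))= 8557675 / 39468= 216.83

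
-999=-999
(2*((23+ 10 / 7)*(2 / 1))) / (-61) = -1.60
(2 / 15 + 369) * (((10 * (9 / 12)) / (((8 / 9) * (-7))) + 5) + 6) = 867727 / 240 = 3615.53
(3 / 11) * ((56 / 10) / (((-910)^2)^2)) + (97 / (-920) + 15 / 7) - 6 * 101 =-37422956008562987 / 61962375475000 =-603.96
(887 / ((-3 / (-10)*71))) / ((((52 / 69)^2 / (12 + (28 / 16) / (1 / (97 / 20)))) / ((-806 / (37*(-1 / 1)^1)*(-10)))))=-357611271105 / 1092832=-327233.53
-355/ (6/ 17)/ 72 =-6035/ 432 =-13.97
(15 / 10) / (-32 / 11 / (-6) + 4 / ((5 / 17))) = 495 / 4648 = 0.11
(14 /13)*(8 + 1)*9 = 87.23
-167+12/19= -3161/19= -166.37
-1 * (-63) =63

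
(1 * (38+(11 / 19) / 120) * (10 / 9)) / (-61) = -86651 / 125172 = -0.69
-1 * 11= -11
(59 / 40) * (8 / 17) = 59 / 85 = 0.69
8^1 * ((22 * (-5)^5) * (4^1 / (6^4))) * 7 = -962500 / 81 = -11882.72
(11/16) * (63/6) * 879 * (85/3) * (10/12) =9588425/64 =149819.14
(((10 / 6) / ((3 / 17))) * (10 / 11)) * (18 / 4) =425 / 11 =38.64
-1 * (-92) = 92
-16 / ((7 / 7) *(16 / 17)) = -17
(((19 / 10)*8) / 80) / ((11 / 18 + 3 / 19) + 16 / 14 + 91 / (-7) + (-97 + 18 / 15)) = -0.00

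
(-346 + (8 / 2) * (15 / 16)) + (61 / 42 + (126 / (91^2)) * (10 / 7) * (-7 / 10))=-4838179 / 14196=-340.81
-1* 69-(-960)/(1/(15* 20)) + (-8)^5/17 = 4862059/17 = 286003.47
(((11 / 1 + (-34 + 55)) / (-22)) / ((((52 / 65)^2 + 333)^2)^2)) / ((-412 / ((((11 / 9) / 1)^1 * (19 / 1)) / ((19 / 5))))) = 7812500 / 4486960216844324847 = 0.00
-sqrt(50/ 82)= -5 * sqrt(41)/ 41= -0.78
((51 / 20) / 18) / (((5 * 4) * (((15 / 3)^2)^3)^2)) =17 / 585937500000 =0.00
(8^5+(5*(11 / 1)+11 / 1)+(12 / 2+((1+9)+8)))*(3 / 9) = 32858 / 3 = 10952.67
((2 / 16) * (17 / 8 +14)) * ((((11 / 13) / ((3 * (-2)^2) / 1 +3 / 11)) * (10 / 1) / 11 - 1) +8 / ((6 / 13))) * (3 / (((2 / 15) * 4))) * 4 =1237325 / 1664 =743.58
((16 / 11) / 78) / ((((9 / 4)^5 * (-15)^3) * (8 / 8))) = -8192 / 85495570875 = -0.00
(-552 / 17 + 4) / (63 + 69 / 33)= -0.44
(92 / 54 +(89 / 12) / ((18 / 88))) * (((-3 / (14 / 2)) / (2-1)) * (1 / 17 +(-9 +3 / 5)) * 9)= 145345 / 119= 1221.39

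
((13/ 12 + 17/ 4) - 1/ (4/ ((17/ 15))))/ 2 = 101/ 40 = 2.52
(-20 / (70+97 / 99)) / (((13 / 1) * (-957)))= 60 / 2649179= 0.00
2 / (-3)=-2 / 3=-0.67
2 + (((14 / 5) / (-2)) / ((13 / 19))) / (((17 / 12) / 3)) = -2578 / 1105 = -2.33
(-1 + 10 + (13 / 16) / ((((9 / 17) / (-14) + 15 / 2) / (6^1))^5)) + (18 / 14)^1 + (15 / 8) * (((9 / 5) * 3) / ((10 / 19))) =1184836677619489 / 39764598702080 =29.80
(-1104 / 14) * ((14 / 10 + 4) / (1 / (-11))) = 163944 / 35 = 4684.11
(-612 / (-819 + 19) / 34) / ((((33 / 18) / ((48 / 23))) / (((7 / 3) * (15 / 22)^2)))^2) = 32148900 / 937155769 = 0.03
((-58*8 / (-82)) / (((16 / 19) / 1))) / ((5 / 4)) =1102 / 205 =5.38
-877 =-877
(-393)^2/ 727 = 154449/ 727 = 212.45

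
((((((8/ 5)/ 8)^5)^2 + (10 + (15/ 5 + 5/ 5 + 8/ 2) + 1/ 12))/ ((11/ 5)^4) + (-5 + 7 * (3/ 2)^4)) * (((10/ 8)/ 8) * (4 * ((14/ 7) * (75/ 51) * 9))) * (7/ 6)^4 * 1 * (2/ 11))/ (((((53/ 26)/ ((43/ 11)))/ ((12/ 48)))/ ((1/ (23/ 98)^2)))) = 48016044047941815209/ 31719218632992000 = 1513.78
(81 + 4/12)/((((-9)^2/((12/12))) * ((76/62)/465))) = 586210/1539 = 380.90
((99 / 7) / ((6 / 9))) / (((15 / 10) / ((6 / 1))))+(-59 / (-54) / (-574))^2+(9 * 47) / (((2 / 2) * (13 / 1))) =1466244871957 / 12489776208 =117.40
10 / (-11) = -10 / 11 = -0.91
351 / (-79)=-351 / 79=-4.44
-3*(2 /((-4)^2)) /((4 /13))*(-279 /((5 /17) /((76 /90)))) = 390507 /400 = 976.27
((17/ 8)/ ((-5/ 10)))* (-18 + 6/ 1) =51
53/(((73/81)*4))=4293/292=14.70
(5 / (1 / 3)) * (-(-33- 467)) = 7500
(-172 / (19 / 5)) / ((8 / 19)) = -215 / 2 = -107.50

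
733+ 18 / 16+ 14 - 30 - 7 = 5689 / 8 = 711.12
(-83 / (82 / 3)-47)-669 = -58961 / 82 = -719.04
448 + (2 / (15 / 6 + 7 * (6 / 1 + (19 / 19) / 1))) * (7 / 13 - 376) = 580348 / 1339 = 433.42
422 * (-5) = -2110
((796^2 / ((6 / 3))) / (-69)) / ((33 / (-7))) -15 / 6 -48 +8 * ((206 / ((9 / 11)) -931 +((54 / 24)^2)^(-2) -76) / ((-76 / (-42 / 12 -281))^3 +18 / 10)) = -579899524395124135 / 241850667803382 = -2397.76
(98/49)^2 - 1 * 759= -755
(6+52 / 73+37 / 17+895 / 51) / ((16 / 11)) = 270677 / 14892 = 18.18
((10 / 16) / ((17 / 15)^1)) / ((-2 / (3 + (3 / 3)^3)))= -75 / 68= -1.10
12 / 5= 2.40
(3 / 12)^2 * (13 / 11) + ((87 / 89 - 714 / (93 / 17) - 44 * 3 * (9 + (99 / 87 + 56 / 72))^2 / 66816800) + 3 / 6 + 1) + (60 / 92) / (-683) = -46280997539611270451977 / 361666565626579210800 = -127.97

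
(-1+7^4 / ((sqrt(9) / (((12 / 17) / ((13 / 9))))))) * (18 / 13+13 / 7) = 25433425 / 20111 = 1264.65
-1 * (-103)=103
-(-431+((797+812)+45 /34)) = -40097 /34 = -1179.32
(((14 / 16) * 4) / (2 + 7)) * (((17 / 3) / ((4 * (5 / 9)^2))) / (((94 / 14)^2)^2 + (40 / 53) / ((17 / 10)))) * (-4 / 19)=-772298457 / 4177675331950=-0.00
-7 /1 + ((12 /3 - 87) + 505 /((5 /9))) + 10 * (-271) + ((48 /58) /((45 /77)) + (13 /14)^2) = -1888.72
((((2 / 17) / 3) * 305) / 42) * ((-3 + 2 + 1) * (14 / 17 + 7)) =0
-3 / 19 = -0.16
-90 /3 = -30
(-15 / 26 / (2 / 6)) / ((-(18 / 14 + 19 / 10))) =1575 / 2899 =0.54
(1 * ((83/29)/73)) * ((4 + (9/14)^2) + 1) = 88063/414932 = 0.21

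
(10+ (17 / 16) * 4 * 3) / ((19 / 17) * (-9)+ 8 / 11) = -17017 / 6980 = -2.44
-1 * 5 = -5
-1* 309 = -309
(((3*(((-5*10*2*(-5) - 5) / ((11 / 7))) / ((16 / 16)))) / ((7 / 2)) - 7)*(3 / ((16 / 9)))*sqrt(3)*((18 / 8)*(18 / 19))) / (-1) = -575181*sqrt(3) / 608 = -1638.56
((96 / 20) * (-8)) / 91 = -192 / 455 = -0.42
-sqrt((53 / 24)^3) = -53 * sqrt(318) / 288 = -3.28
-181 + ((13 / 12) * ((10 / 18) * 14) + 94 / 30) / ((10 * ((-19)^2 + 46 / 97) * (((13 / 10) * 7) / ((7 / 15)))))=-334137815213 / 1846066950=-181.00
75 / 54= 25 / 18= 1.39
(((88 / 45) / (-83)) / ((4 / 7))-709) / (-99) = 2648269 / 369765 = 7.16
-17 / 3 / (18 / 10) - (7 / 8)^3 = -52781 / 13824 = -3.82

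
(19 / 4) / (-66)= -19 / 264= -0.07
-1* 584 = -584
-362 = -362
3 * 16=48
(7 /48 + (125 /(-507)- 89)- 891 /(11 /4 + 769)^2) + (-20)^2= 296711115023 /954368688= 310.90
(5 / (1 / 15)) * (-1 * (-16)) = 1200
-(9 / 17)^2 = -0.28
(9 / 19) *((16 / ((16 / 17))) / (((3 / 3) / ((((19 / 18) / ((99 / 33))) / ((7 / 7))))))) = 17 / 6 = 2.83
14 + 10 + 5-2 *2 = 25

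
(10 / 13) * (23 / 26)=0.68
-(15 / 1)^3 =-3375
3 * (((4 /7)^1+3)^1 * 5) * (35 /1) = 1875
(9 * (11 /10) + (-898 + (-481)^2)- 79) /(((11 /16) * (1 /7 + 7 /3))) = 8796858 /65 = 135336.28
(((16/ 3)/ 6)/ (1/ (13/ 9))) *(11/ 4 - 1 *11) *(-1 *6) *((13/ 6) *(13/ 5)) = 48334/ 135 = 358.03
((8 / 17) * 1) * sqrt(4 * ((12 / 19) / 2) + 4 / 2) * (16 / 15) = 128 * sqrt(1178) / 4845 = 0.91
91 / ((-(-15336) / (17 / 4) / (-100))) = -2.52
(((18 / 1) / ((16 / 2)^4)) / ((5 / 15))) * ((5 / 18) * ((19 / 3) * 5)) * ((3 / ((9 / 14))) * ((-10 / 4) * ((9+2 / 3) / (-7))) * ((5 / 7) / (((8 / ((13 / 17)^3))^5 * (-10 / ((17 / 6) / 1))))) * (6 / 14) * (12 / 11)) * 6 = -3525428381345500888375 / 6090508473459639002630979584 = -0.00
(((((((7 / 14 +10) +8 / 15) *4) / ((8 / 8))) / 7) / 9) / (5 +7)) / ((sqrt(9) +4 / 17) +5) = 5627 / 793800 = 0.01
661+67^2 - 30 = 5120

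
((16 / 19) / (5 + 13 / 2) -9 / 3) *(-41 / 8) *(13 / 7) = 681707 / 24472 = 27.86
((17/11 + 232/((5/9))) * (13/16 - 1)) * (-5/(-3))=-23053/176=-130.98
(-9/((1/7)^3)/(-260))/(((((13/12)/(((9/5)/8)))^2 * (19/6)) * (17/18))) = 0.17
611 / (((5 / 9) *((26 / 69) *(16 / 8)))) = 29187 / 20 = 1459.35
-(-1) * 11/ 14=11/ 14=0.79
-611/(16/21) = -12831/16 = -801.94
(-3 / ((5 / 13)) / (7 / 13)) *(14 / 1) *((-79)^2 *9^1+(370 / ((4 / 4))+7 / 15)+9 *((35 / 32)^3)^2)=-11469328.62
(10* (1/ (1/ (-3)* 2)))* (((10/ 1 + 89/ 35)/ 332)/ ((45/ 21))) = -439/ 1660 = -0.26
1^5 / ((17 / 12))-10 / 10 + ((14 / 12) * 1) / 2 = 59 / 204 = 0.29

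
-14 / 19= -0.74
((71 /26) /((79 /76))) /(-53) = -2698 /54431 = -0.05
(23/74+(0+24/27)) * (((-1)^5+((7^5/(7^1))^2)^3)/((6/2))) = 8504077992948475839200/111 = 76613315251788070623.42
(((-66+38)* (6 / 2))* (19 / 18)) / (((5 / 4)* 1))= -1064 / 15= -70.93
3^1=3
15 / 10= 3 / 2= 1.50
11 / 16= 0.69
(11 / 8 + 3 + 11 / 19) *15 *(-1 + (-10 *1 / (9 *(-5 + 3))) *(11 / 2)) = 152.75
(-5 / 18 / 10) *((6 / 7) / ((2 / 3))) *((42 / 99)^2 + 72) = -19651 / 7623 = -2.58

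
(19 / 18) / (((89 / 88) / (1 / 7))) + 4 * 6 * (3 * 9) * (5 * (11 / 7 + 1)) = 46715156 / 5607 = 8331.58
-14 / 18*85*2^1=-1190 / 9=-132.22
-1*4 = -4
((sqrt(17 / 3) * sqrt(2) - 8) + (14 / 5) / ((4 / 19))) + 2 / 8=sqrt(102) / 3 + 111 / 20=8.92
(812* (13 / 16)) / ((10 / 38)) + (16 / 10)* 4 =50269 / 20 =2513.45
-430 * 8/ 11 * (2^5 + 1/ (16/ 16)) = -10320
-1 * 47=-47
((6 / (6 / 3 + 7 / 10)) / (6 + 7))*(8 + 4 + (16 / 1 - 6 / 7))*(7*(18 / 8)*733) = 696350 / 13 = 53565.38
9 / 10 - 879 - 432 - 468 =-17781 / 10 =-1778.10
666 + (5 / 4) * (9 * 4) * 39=2421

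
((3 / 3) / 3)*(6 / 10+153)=256 / 5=51.20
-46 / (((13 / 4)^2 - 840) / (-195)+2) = -143520 / 19511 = -7.36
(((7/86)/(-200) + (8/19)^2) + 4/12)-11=-195399581/18627600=-10.49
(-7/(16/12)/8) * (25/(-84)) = 25/128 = 0.20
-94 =-94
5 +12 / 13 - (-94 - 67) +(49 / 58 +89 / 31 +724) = 20911289 / 23374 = 894.64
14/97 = 0.14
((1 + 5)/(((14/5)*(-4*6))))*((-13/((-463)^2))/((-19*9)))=-65/2052797544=-0.00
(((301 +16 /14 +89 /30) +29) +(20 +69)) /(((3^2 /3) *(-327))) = -88853 /206010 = -0.43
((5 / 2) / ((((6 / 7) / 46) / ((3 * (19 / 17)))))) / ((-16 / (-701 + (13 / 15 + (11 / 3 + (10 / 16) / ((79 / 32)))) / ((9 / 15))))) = 7536443005 / 386784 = 19484.89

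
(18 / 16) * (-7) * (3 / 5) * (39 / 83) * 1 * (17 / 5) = -125307 / 16600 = -7.55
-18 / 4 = -9 / 2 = -4.50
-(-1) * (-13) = -13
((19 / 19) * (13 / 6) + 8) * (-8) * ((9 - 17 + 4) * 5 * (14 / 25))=13664 / 15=910.93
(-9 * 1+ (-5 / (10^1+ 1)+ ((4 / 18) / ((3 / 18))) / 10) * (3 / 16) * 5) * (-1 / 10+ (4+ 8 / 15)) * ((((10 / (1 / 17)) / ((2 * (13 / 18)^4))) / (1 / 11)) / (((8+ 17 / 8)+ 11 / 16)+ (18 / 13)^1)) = -64757192472 / 5573789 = -11618.16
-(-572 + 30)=542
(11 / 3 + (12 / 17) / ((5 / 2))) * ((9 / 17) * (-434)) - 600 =-2178114 / 1445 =-1507.35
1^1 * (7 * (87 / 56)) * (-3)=-32.62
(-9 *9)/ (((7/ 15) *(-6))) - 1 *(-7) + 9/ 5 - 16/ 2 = 2081/ 70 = 29.73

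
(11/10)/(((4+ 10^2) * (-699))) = -11/726960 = -0.00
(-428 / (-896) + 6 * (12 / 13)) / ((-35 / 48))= -52557 / 6370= -8.25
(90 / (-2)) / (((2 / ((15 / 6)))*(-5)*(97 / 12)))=1.39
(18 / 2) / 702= 1 / 78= 0.01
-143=-143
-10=-10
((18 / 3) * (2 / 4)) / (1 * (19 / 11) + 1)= 11 / 10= 1.10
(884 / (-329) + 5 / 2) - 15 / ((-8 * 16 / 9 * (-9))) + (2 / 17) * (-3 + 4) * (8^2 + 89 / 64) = 7.39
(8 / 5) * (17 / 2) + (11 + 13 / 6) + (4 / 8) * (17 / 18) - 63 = -6437 / 180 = -35.76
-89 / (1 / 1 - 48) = 89 / 47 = 1.89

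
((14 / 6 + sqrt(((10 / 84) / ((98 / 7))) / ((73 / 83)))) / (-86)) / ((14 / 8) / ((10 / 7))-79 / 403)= -56420 / 2139723-4030 * sqrt(90885) / 1093398453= -0.03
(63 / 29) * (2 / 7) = 18 / 29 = 0.62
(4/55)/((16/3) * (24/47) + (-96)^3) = -47/571758880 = -0.00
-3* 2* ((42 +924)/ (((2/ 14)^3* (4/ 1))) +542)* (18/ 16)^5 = -29539793691/ 32768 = -901482.96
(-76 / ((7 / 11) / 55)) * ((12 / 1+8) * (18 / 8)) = -2069100 / 7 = -295585.71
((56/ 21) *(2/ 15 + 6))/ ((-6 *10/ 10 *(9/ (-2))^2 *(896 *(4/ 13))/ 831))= -82823/ 204120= -0.41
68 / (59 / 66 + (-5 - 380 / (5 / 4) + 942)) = 264 / 2461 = 0.11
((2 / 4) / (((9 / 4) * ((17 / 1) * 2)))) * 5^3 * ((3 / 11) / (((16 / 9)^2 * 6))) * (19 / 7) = 21375 / 670208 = 0.03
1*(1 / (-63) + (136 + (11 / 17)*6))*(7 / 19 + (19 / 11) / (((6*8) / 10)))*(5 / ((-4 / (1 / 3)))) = -2736042205 / 64465632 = -42.44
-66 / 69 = -22 / 23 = -0.96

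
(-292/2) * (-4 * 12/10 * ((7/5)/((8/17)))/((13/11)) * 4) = 2293368/325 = 7056.52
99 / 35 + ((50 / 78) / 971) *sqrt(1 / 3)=25 *sqrt(3) / 113607 + 99 / 35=2.83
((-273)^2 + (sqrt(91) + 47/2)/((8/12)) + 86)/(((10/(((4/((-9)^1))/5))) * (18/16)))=-1194404/2025 - 8 * sqrt(91)/675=-589.94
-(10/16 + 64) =-517/8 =-64.62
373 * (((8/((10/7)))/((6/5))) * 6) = 10444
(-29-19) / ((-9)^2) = -16 / 27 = -0.59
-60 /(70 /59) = -354 /7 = -50.57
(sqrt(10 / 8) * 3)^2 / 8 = 45 / 32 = 1.41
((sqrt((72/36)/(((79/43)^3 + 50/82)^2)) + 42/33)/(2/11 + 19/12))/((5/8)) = 573722512 * sqrt(2)/4310941535 + 1344/1165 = 1.34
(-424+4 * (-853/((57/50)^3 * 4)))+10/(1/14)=-159219812/185193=-859.75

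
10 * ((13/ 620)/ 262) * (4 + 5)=117/ 16244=0.01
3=3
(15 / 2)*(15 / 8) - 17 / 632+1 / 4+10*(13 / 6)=136331 / 3792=35.95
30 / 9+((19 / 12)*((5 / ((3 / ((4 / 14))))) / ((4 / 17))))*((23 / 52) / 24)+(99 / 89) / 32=191852809 / 55980288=3.43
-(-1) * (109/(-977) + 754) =736549/977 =753.89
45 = 45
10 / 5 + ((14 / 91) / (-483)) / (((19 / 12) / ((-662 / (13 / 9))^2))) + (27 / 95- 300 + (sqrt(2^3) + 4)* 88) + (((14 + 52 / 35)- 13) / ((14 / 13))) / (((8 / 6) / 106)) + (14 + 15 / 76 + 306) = 176* sqrt(2) + 242619640429 / 470443610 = 764.63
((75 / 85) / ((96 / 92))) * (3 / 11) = 345 / 1496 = 0.23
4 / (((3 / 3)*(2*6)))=1 / 3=0.33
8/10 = 4/5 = 0.80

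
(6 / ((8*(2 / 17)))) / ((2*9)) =17 / 48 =0.35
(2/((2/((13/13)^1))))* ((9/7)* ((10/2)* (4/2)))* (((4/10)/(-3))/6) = -2/7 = -0.29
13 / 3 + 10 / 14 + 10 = 316 / 21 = 15.05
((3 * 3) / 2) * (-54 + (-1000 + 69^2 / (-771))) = -2452185 / 514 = -4770.79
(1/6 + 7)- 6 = 7/6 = 1.17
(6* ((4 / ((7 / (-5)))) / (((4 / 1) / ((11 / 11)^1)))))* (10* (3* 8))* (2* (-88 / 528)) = 2400 / 7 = 342.86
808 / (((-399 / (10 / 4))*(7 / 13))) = -26260 / 2793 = -9.40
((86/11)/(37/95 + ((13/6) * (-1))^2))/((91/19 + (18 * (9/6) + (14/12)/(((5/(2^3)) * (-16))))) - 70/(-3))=0.03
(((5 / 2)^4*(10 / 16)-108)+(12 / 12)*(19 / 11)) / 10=-115257 / 14080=-8.19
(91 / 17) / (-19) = -91 / 323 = -0.28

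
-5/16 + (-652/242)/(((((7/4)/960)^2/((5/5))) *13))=-76913434985/1233232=-62367.37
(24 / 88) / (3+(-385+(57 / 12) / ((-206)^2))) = -169744 / 237754693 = -0.00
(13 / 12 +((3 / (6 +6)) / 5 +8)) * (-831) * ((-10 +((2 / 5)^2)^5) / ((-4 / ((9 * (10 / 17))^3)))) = -5403228694009092 / 1919140625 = -2815441.78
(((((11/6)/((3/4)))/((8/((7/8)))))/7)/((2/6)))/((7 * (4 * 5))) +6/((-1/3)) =-241909/13440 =-18.00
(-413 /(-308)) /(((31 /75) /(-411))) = -1333.34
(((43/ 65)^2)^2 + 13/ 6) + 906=97288568431/ 107103750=908.36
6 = 6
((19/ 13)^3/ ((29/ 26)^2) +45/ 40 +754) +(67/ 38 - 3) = 1256993675/ 1661816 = 756.40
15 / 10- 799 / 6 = -395 / 3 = -131.67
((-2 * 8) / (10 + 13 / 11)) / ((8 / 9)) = -66 / 41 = -1.61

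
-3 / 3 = -1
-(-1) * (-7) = -7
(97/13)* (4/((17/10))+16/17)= 5432/221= 24.58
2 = 2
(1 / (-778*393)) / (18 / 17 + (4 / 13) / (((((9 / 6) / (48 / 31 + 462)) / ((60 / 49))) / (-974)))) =335699 / 11639993064778116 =0.00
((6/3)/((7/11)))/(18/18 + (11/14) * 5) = 44/69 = 0.64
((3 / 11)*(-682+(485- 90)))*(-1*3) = 2583 / 11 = 234.82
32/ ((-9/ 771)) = -8224/ 3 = -2741.33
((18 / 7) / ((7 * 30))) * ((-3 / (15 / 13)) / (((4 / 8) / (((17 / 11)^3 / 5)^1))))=-383214 / 8152375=-0.05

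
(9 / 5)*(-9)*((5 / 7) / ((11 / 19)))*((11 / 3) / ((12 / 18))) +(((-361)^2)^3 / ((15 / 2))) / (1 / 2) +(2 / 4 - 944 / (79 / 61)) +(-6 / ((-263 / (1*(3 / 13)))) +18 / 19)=318039480811443401587802 / 538851495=590217311750138.88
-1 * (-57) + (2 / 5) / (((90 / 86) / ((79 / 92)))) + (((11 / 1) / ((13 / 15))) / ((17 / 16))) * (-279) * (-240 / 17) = 1831844244679 / 38884950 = 47109.34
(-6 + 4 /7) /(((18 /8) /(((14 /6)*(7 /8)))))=-4.93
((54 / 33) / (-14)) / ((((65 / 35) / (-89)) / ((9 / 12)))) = 2403 / 572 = 4.20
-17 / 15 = -1.13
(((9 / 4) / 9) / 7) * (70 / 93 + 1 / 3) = 101 / 2604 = 0.04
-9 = -9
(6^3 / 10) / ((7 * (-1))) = -108 / 35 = -3.09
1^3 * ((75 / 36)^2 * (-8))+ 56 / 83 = -50867 / 1494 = -34.05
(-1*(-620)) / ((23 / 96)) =59520 / 23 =2587.83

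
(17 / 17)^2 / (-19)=-1 / 19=-0.05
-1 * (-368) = 368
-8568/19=-450.95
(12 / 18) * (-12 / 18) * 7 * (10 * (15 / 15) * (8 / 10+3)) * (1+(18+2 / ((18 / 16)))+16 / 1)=-352184 / 81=-4347.95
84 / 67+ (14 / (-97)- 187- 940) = -7317163 / 6499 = -1125.89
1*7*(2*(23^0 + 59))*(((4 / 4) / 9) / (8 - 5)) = 280 / 9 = 31.11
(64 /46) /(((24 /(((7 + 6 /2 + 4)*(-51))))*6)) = -476 /69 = -6.90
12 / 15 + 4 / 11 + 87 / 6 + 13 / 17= 30721 / 1870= 16.43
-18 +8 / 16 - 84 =-101.50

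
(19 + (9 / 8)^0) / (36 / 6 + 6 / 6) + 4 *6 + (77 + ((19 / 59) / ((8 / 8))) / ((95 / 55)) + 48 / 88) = 475148 / 4543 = 104.59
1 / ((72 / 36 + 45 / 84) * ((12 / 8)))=56 / 213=0.26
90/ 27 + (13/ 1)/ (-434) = 4301/ 1302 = 3.30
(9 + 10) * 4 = 76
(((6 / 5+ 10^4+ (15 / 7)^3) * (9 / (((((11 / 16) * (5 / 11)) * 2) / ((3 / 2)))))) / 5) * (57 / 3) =35230650516 / 42875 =821706.13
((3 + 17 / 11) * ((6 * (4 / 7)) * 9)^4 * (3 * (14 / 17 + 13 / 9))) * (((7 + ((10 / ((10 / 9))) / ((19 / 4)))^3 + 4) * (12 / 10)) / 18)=102479127196262400 / 3079601833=33276745.75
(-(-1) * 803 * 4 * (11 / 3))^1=35332 / 3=11777.33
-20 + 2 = -18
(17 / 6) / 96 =0.03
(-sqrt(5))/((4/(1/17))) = -sqrt(5)/68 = -0.03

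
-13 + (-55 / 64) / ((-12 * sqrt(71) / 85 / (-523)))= -2445025 * sqrt(71) / 54528 - 13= -390.83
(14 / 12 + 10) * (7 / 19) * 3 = 469 / 38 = 12.34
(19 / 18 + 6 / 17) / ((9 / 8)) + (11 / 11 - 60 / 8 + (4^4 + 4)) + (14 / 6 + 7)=727291 / 2754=264.09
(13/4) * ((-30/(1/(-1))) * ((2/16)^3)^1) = 0.19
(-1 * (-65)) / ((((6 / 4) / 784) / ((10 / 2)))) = 509600 / 3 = 169866.67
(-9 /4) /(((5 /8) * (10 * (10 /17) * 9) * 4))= -17 /1000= -0.02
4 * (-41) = -164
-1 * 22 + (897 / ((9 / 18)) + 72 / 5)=8932 / 5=1786.40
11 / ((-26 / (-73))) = 803 / 26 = 30.88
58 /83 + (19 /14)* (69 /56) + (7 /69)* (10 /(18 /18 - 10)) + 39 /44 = 1397810087 /444506832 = 3.14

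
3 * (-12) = -36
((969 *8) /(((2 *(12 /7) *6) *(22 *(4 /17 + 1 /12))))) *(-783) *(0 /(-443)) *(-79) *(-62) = 0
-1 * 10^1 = -10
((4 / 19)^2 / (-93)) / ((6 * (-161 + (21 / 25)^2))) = 625 / 1261304037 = 0.00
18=18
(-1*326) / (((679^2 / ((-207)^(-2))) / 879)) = -95518 / 6585048603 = -0.00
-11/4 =-2.75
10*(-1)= -10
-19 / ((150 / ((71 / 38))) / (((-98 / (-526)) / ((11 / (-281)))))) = 977599 / 867900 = 1.13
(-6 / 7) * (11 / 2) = -33 / 7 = -4.71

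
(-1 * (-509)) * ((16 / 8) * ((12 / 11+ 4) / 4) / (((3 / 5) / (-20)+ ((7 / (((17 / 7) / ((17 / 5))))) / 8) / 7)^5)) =4560640000000000 / 225622639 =20213574.40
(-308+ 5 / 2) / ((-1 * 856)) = 611 / 1712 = 0.36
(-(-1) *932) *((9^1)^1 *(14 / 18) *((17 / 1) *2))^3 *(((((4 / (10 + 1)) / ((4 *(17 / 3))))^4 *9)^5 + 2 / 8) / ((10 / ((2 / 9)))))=1748123692110688582761792074151803550538660843990744 / 25043664689641920285819721230978945923665965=69803030.58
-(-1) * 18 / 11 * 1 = 18 / 11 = 1.64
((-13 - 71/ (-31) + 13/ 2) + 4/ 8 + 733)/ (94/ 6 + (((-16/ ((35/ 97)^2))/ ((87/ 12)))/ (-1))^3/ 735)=248330743419071250000/ 7591031059030827227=32.71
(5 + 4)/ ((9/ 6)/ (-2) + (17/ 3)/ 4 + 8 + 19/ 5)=0.72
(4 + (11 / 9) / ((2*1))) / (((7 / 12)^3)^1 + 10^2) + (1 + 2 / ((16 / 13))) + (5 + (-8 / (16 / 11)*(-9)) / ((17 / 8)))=729149963 / 23547448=30.97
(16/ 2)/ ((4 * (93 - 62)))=0.06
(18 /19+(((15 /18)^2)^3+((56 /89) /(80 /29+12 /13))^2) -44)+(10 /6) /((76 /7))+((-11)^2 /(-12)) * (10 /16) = -41290480417108871 /845473628949696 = -48.84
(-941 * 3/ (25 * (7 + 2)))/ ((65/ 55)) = -10351/ 975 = -10.62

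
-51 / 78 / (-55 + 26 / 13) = 17 / 1378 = 0.01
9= 9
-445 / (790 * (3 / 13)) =-1157 / 474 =-2.44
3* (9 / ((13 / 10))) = 270 / 13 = 20.77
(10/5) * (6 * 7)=84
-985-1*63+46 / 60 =-31417 / 30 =-1047.23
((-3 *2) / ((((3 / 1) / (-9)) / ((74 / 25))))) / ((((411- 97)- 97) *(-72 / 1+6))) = -222 / 59675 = -0.00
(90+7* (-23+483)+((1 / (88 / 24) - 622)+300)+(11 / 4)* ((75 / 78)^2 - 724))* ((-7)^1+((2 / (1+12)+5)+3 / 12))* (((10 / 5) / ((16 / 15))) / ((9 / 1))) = -332.47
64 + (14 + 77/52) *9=10573/52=203.33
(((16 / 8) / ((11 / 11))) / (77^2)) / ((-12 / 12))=-2 / 5929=-0.00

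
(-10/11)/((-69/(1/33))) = 10/25047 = 0.00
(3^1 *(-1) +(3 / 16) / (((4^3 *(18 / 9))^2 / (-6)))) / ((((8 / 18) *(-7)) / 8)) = 505575 / 65536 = 7.71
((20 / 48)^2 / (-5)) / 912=-0.00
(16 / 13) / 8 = 2 / 13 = 0.15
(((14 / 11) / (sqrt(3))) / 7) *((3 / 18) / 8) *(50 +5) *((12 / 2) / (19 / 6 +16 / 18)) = 15 *sqrt(3) / 146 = 0.18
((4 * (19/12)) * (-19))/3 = -361/9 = -40.11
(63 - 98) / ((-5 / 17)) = 119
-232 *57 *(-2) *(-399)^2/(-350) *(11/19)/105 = -8291448/125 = -66331.58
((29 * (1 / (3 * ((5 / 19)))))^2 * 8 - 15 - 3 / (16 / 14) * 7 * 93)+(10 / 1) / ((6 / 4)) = 16339489 / 1800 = 9077.49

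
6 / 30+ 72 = 361 / 5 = 72.20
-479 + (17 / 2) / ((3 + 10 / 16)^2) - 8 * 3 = -422479 / 841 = -502.35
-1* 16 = -16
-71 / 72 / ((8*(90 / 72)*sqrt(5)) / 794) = -28187*sqrt(5) / 1800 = -35.02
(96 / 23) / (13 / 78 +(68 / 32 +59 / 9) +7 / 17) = 117504 / 260659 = 0.45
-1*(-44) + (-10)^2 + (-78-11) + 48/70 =1949/35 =55.69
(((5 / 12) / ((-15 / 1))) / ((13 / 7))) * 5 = -0.07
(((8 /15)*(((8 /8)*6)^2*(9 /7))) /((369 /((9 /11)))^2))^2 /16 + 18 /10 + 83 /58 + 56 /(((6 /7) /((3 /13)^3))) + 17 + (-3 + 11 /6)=192455354057355437129 /9687050543911015275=19.87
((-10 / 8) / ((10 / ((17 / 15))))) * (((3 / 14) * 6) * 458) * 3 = -250.26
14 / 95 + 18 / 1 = 1724 / 95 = 18.15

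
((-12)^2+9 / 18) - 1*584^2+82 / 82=-681821 / 2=-340910.50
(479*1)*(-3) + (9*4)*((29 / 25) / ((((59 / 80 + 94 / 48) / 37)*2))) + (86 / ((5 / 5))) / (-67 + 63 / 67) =-8245271734 / 7159055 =-1151.73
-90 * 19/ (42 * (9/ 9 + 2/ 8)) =-228/ 7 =-32.57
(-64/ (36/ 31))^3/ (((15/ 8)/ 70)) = -13666680832/ 2187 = -6249053.88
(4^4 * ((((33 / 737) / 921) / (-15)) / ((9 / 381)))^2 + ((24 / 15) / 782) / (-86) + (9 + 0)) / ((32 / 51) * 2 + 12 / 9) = 129639751786489027 / 37282098710943900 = 3.48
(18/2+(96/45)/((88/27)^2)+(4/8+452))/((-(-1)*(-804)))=-279329/486420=-0.57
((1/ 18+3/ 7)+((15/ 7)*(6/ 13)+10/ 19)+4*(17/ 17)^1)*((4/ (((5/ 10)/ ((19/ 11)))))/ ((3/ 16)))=11949760/ 27027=442.14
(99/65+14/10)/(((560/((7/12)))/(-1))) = -19/6240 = -0.00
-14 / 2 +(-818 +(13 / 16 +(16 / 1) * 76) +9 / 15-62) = 26433 / 80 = 330.41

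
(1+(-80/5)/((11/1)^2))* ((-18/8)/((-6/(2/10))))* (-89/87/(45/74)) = -23051/210540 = -0.11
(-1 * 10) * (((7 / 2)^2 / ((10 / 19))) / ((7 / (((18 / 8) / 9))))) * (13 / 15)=-1729 / 240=-7.20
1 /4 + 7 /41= 69 /164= 0.42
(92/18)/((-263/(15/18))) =-115/7101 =-0.02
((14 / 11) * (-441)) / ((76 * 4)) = -3087 / 1672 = -1.85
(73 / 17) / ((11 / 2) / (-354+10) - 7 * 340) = -50224 / 27836667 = -0.00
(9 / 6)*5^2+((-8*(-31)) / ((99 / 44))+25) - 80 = 1669 / 18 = 92.72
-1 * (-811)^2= -657721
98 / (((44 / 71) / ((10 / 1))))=17395 / 11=1581.36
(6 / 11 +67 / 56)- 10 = -5087 / 616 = -8.26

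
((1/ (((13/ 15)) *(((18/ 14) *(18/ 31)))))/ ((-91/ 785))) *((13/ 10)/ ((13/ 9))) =-24335/ 2028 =-12.00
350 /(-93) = -350 /93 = -3.76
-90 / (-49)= 90 / 49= 1.84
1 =1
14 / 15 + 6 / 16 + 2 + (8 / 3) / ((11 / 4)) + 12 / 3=8.28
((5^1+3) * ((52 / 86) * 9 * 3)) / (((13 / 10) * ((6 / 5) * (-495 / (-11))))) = 80 / 43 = 1.86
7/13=0.54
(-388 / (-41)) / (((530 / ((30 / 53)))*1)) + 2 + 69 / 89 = 28550339 / 10250041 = 2.79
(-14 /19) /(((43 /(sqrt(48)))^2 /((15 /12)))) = -0.02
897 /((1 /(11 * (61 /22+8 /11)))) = 34534.50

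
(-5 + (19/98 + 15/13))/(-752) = 99/20384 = 0.00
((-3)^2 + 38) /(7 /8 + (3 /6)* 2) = 376 /15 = 25.07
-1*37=-37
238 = 238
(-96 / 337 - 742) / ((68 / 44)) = -2751650 / 5729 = -480.30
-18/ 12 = -3/ 2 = -1.50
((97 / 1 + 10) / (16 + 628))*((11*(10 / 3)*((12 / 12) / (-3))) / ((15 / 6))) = -1177 / 1449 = -0.81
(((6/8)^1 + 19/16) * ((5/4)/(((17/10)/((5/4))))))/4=3875/8704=0.45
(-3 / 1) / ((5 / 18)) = -54 / 5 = -10.80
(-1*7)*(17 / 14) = -17 / 2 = -8.50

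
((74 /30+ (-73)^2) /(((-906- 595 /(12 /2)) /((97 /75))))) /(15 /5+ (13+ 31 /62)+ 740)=-31029136 /3421838625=-0.01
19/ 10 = 1.90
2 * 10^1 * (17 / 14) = 170 / 7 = 24.29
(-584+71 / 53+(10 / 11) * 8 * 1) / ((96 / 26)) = -1453621 / 9328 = -155.83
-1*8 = -8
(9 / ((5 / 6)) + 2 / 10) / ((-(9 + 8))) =-11 / 17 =-0.65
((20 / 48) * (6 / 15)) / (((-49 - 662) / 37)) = -37 / 4266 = -0.01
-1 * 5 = -5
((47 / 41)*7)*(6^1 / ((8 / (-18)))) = -8883 / 82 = -108.33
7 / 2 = 3.50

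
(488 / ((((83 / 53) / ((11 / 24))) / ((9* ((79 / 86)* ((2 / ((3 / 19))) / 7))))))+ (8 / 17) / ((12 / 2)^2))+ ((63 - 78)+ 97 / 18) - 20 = 5369342749 / 2548266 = 2107.06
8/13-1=-5/13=-0.38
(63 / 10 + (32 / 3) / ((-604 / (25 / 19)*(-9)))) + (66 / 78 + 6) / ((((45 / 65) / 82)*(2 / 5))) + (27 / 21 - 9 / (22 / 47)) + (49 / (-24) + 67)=496388176387 / 238586040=2080.54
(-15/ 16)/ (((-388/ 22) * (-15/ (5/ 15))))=-11/ 9312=-0.00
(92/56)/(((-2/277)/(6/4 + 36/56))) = -487.58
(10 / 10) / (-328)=-1 / 328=-0.00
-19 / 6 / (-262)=19 / 1572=0.01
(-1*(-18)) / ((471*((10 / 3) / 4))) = 0.05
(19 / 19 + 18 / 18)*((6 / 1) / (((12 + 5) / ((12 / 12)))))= 12 / 17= 0.71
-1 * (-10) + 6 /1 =16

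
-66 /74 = -33 /37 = -0.89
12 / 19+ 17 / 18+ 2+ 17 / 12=4.99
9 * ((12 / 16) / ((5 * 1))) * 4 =5.40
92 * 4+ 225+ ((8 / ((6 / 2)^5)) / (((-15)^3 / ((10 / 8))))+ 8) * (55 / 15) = 306234653 / 492075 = 622.33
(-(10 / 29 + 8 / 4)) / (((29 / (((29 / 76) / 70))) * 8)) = -17 / 308560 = -0.00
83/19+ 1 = 102/19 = 5.37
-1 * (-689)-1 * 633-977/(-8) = 1425/8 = 178.12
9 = 9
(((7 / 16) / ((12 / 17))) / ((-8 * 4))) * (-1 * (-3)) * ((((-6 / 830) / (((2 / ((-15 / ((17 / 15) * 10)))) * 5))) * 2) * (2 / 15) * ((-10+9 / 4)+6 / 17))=31689 / 288972800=0.00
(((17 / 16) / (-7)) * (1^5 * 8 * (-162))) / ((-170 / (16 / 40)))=-81 / 175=-0.46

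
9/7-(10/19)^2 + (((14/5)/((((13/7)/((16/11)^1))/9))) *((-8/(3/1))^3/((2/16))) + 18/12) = -32432260057/10840830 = -2991.68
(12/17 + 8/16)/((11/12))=1.32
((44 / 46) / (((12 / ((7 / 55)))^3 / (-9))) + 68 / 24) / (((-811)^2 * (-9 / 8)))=-94621657 / 24710906830500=-0.00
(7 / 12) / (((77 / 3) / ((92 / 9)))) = 23 / 99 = 0.23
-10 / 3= -3.33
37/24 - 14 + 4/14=-2045/168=-12.17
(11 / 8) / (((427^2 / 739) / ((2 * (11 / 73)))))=89419 / 53240068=0.00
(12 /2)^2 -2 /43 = 1546 /43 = 35.95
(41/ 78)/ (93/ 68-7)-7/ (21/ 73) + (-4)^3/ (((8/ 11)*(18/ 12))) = -1241165/ 14937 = -83.09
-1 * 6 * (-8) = 48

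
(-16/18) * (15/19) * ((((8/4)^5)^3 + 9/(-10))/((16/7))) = -2293697/228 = -10060.07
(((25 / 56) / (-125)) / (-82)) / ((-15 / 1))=-1 / 344400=-0.00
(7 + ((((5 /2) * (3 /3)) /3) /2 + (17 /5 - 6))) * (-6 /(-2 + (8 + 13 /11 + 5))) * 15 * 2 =-9537 /134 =-71.17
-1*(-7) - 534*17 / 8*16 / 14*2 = -18107 / 7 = -2586.71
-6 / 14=-3 / 7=-0.43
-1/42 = -0.02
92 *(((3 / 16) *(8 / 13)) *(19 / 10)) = 1311 / 65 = 20.17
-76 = -76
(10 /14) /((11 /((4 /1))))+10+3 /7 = 10.69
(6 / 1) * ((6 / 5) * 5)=36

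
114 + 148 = 262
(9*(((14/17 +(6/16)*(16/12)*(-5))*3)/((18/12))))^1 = -513/17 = -30.18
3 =3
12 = 12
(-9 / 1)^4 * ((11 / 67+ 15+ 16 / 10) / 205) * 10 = 5365.36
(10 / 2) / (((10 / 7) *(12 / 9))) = 21 / 8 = 2.62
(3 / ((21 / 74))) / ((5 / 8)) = 592 / 35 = 16.91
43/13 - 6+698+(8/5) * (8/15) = 678757/975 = 696.16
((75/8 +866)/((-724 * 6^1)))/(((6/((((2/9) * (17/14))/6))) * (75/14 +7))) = -119051/973959552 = -0.00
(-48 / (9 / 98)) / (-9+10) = -1568 / 3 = -522.67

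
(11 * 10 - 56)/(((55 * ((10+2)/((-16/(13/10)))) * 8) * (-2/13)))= 9/11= 0.82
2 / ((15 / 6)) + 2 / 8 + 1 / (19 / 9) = 579 / 380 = 1.52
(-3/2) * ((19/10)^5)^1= -7428297/200000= -37.14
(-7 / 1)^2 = 49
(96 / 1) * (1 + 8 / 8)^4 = 1536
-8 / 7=-1.14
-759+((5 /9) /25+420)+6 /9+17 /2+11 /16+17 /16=-59051 /180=-328.06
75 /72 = 25 /24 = 1.04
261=261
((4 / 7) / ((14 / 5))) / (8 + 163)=10 / 8379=0.00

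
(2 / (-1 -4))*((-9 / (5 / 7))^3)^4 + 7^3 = -7818376656538954587487 / 1220703125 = -6404814157036.71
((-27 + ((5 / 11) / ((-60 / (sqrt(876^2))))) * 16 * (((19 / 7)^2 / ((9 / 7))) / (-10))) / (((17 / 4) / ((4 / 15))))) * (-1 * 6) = -12.74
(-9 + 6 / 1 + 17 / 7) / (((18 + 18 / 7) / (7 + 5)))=-0.33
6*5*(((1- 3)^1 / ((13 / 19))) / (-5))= 228 / 13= 17.54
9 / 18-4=-7 / 2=-3.50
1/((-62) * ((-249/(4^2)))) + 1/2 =7735/15438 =0.50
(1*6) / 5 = 6 / 5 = 1.20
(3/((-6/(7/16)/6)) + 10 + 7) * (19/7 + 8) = 18825/112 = 168.08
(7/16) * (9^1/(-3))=-21/16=-1.31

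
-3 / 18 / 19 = -1 / 114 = -0.01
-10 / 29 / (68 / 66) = -165 / 493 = -0.33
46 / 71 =0.65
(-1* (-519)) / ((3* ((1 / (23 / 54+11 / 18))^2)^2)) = 106335488 / 531441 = 200.09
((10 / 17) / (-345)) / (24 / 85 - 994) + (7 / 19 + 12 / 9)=31407306 / 18455821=1.70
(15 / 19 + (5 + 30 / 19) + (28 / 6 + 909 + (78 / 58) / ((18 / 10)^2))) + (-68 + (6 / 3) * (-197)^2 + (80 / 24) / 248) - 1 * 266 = 144269372563 / 1844748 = 78205.46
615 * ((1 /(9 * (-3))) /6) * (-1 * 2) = 205 /27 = 7.59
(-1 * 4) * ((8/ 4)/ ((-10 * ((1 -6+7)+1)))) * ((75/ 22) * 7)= 70/ 11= 6.36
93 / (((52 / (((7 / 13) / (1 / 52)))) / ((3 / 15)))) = 10.02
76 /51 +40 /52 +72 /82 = 85286 /27183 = 3.14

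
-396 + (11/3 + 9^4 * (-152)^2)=454754855/3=151584951.67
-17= -17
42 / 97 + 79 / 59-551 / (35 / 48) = -151006969 / 200305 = -753.89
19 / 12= 1.58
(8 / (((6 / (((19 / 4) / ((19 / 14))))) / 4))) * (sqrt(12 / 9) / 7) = 16 * sqrt(3) / 9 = 3.08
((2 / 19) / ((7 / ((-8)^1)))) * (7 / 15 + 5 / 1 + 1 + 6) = -2992 / 1995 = -1.50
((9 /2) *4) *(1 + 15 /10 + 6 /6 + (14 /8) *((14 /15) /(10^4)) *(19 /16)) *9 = 453625137 /800000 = 567.03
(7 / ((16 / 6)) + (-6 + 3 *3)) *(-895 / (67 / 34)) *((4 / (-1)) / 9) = 76075 / 67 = 1135.45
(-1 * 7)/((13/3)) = -21/13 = -1.62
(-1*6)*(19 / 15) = -38 / 5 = -7.60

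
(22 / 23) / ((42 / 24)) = 88 / 161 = 0.55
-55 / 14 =-3.93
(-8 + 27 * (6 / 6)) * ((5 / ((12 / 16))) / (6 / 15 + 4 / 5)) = 950 / 9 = 105.56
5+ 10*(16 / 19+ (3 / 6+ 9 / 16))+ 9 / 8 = 1913 / 76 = 25.17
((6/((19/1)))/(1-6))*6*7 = -252/95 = -2.65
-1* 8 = -8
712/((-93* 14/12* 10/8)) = -5696/1085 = -5.25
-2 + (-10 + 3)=-9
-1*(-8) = 8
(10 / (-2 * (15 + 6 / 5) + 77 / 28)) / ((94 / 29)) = -0.10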